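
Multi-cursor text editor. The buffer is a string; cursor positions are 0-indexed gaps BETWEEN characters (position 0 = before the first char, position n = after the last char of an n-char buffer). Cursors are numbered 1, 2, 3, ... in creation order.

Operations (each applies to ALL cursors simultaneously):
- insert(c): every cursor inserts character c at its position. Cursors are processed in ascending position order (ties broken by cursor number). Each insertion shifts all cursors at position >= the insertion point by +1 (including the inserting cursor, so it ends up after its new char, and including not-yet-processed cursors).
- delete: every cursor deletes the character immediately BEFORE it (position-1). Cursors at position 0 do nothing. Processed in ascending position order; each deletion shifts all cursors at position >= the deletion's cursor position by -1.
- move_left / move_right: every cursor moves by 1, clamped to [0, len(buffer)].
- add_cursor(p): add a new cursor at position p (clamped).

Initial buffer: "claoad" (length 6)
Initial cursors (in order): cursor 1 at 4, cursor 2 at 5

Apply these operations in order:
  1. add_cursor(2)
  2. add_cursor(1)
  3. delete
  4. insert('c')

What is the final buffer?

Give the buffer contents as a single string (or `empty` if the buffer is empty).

After op 1 (add_cursor(2)): buffer="claoad" (len 6), cursors c3@2 c1@4 c2@5, authorship ......
After op 2 (add_cursor(1)): buffer="claoad" (len 6), cursors c4@1 c3@2 c1@4 c2@5, authorship ......
After op 3 (delete): buffer="ad" (len 2), cursors c3@0 c4@0 c1@1 c2@1, authorship ..
After op 4 (insert('c')): buffer="ccaccd" (len 6), cursors c3@2 c4@2 c1@5 c2@5, authorship 34.12.

Answer: ccaccd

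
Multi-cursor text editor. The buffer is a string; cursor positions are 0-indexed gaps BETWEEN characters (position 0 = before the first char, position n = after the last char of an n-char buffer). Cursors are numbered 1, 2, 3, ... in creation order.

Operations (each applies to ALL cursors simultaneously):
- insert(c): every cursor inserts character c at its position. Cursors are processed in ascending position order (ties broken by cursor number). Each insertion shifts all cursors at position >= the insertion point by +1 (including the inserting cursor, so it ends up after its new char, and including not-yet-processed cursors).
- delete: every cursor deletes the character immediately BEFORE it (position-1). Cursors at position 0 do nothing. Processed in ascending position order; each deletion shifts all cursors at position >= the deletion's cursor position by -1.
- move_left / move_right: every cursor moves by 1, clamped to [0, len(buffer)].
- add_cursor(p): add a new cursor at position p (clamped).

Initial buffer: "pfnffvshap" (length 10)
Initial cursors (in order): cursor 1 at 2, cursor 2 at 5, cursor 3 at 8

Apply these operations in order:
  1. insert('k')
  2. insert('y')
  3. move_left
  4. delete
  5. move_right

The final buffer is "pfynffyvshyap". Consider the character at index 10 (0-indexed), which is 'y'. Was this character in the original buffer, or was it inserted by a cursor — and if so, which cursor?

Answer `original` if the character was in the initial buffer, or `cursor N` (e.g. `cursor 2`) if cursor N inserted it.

After op 1 (insert('k')): buffer="pfknffkvshkap" (len 13), cursors c1@3 c2@7 c3@11, authorship ..1...2...3..
After op 2 (insert('y')): buffer="pfkynffkyvshkyap" (len 16), cursors c1@4 c2@9 c3@14, authorship ..11...22...33..
After op 3 (move_left): buffer="pfkynffkyvshkyap" (len 16), cursors c1@3 c2@8 c3@13, authorship ..11...22...33..
After op 4 (delete): buffer="pfynffyvshyap" (len 13), cursors c1@2 c2@6 c3@10, authorship ..1...2...3..
After op 5 (move_right): buffer="pfynffyvshyap" (len 13), cursors c1@3 c2@7 c3@11, authorship ..1...2...3..
Authorship (.=original, N=cursor N): . . 1 . . . 2 . . . 3 . .
Index 10: author = 3

Answer: cursor 3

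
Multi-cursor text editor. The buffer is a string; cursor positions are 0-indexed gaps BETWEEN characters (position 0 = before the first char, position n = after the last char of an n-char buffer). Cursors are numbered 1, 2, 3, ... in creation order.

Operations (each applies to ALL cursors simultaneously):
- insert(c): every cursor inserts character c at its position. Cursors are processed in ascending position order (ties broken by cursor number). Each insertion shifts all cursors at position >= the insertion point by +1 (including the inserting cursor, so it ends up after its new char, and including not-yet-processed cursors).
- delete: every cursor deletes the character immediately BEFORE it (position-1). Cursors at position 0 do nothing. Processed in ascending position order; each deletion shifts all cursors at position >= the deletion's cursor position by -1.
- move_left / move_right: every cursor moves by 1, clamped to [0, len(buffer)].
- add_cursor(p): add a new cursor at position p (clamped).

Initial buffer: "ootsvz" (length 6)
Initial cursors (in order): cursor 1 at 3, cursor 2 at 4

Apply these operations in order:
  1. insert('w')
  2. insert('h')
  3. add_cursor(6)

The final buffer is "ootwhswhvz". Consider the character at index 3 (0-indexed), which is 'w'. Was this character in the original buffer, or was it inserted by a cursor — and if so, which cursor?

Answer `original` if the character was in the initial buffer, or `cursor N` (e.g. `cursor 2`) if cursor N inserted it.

Answer: cursor 1

Derivation:
After op 1 (insert('w')): buffer="ootwswvz" (len 8), cursors c1@4 c2@6, authorship ...1.2..
After op 2 (insert('h')): buffer="ootwhswhvz" (len 10), cursors c1@5 c2@8, authorship ...11.22..
After op 3 (add_cursor(6)): buffer="ootwhswhvz" (len 10), cursors c1@5 c3@6 c2@8, authorship ...11.22..
Authorship (.=original, N=cursor N): . . . 1 1 . 2 2 . .
Index 3: author = 1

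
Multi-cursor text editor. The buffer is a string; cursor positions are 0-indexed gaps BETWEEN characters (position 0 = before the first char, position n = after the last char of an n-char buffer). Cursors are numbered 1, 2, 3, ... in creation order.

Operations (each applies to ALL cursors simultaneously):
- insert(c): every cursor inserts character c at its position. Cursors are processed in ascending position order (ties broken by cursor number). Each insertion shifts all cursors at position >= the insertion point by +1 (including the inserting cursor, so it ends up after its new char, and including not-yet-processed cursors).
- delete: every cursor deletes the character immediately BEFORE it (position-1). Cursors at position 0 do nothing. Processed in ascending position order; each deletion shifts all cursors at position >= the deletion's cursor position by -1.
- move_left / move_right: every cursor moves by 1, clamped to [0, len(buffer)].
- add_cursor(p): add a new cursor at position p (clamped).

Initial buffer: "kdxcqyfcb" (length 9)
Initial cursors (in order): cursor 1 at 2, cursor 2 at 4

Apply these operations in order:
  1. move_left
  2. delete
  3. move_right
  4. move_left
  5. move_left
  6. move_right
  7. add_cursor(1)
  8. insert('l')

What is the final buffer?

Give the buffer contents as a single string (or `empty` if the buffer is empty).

Answer: dlllcqyfcb

Derivation:
After op 1 (move_left): buffer="kdxcqyfcb" (len 9), cursors c1@1 c2@3, authorship .........
After op 2 (delete): buffer="dcqyfcb" (len 7), cursors c1@0 c2@1, authorship .......
After op 3 (move_right): buffer="dcqyfcb" (len 7), cursors c1@1 c2@2, authorship .......
After op 4 (move_left): buffer="dcqyfcb" (len 7), cursors c1@0 c2@1, authorship .......
After op 5 (move_left): buffer="dcqyfcb" (len 7), cursors c1@0 c2@0, authorship .......
After op 6 (move_right): buffer="dcqyfcb" (len 7), cursors c1@1 c2@1, authorship .......
After op 7 (add_cursor(1)): buffer="dcqyfcb" (len 7), cursors c1@1 c2@1 c3@1, authorship .......
After op 8 (insert('l')): buffer="dlllcqyfcb" (len 10), cursors c1@4 c2@4 c3@4, authorship .123......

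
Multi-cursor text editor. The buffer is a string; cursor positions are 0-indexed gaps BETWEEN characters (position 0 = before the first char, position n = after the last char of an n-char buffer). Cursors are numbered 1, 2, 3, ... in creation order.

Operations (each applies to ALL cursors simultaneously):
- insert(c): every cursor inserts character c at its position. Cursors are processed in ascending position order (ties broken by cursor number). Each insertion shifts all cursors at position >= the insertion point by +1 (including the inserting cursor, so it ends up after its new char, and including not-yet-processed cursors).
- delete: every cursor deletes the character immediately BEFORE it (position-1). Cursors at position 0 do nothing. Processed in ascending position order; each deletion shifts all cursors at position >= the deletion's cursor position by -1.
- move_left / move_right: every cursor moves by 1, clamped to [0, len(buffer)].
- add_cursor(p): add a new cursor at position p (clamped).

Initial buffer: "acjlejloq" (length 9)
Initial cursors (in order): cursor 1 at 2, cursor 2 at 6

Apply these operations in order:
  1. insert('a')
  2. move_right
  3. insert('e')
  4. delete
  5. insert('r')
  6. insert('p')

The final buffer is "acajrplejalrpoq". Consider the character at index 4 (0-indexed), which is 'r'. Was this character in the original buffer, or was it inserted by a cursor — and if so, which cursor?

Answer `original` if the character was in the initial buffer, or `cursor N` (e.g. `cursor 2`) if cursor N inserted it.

After op 1 (insert('a')): buffer="acajlejaloq" (len 11), cursors c1@3 c2@8, authorship ..1....2...
After op 2 (move_right): buffer="acajlejaloq" (len 11), cursors c1@4 c2@9, authorship ..1....2...
After op 3 (insert('e')): buffer="acajelejaleoq" (len 13), cursors c1@5 c2@11, authorship ..1.1...2.2..
After op 4 (delete): buffer="acajlejaloq" (len 11), cursors c1@4 c2@9, authorship ..1....2...
After op 5 (insert('r')): buffer="acajrlejalroq" (len 13), cursors c1@5 c2@11, authorship ..1.1...2.2..
After op 6 (insert('p')): buffer="acajrplejalrpoq" (len 15), cursors c1@6 c2@13, authorship ..1.11...2.22..
Authorship (.=original, N=cursor N): . . 1 . 1 1 . . . 2 . 2 2 . .
Index 4: author = 1

Answer: cursor 1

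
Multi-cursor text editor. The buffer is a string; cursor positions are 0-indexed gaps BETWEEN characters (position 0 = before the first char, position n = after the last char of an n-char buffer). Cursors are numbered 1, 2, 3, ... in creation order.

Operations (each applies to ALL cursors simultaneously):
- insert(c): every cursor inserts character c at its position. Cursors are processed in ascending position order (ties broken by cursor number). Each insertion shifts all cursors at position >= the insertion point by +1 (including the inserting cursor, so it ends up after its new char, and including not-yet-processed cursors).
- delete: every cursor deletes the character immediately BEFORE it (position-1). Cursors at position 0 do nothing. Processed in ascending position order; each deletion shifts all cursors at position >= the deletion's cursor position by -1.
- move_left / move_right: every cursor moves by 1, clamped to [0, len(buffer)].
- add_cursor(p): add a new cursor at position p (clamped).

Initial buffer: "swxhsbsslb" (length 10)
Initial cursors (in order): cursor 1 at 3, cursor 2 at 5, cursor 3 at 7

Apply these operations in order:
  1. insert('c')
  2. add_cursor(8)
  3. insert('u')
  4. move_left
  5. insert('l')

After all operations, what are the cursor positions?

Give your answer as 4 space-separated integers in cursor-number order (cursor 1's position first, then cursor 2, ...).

Answer: 5 10 17 13

Derivation:
After op 1 (insert('c')): buffer="swxchscbscslb" (len 13), cursors c1@4 c2@7 c3@10, authorship ...1..2..3...
After op 2 (add_cursor(8)): buffer="swxchscbscslb" (len 13), cursors c1@4 c2@7 c4@8 c3@10, authorship ...1..2..3...
After op 3 (insert('u')): buffer="swxcuhscubuscuslb" (len 17), cursors c1@5 c2@9 c4@11 c3@14, authorship ...11..22.4.33...
After op 4 (move_left): buffer="swxcuhscubuscuslb" (len 17), cursors c1@4 c2@8 c4@10 c3@13, authorship ...11..22.4.33...
After op 5 (insert('l')): buffer="swxcluhsclubluscluslb" (len 21), cursors c1@5 c2@10 c4@13 c3@17, authorship ...111..222.44.333...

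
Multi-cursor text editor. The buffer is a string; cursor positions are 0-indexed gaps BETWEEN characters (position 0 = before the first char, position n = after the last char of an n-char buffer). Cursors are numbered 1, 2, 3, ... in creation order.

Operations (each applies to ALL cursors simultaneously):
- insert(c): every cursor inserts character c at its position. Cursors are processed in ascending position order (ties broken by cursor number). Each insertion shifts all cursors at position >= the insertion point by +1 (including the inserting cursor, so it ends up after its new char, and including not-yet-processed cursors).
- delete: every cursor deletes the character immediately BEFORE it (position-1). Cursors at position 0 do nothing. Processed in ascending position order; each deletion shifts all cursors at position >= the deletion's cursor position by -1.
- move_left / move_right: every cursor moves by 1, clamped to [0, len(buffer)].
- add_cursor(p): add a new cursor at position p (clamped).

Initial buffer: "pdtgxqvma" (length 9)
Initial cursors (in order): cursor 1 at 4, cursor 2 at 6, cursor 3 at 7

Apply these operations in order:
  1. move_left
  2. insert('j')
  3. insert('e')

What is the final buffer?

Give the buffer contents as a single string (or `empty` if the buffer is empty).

Answer: pdtjegxjeqjevma

Derivation:
After op 1 (move_left): buffer="pdtgxqvma" (len 9), cursors c1@3 c2@5 c3@6, authorship .........
After op 2 (insert('j')): buffer="pdtjgxjqjvma" (len 12), cursors c1@4 c2@7 c3@9, authorship ...1..2.3...
After op 3 (insert('e')): buffer="pdtjegxjeqjevma" (len 15), cursors c1@5 c2@9 c3@12, authorship ...11..22.33...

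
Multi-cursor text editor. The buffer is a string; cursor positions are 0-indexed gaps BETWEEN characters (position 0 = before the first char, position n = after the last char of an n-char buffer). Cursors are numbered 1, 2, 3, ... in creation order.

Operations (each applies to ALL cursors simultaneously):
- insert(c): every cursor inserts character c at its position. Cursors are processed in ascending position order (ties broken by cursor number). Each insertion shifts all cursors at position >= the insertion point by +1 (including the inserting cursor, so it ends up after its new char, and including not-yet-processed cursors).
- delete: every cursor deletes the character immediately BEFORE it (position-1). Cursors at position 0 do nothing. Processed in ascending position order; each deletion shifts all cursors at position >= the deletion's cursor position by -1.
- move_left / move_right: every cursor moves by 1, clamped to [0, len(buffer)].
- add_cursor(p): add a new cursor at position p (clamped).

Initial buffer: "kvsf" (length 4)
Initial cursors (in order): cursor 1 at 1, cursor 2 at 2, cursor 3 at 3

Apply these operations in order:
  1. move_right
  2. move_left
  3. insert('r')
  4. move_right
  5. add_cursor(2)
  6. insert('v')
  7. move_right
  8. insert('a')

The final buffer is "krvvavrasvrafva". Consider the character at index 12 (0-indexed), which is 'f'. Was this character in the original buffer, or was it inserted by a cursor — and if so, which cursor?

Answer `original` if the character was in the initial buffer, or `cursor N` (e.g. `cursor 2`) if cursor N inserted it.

Answer: original

Derivation:
After op 1 (move_right): buffer="kvsf" (len 4), cursors c1@2 c2@3 c3@4, authorship ....
After op 2 (move_left): buffer="kvsf" (len 4), cursors c1@1 c2@2 c3@3, authorship ....
After op 3 (insert('r')): buffer="krvrsrf" (len 7), cursors c1@2 c2@4 c3@6, authorship .1.2.3.
After op 4 (move_right): buffer="krvrsrf" (len 7), cursors c1@3 c2@5 c3@7, authorship .1.2.3.
After op 5 (add_cursor(2)): buffer="krvrsrf" (len 7), cursors c4@2 c1@3 c2@5 c3@7, authorship .1.2.3.
After op 6 (insert('v')): buffer="krvvvrsvrfv" (len 11), cursors c4@3 c1@5 c2@8 c3@11, authorship .14.12.23.3
After op 7 (move_right): buffer="krvvvrsvrfv" (len 11), cursors c4@4 c1@6 c2@9 c3@11, authorship .14.12.23.3
After op 8 (insert('a')): buffer="krvvavrasvrafva" (len 15), cursors c4@5 c1@8 c2@12 c3@15, authorship .14.4121.232.33
Authorship (.=original, N=cursor N): . 1 4 . 4 1 2 1 . 2 3 2 . 3 3
Index 12: author = original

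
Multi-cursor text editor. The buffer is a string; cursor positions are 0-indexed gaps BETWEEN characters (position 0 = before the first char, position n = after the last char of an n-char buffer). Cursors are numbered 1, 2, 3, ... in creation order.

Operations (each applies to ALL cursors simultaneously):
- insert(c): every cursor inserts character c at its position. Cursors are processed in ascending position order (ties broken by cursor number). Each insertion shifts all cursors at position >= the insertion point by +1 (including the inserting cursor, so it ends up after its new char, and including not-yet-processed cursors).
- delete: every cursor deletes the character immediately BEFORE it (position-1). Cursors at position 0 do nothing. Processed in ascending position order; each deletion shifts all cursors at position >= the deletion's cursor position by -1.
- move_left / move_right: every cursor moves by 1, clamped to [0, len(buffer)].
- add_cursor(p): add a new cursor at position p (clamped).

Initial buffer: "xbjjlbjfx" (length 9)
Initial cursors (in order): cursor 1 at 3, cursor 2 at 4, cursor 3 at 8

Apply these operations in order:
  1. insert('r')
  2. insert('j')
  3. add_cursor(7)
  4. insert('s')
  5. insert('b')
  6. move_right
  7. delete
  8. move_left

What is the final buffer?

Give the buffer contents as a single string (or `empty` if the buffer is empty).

After op 1 (insert('r')): buffer="xbjrjrlbjfrx" (len 12), cursors c1@4 c2@6 c3@11, authorship ...1.2....3.
After op 2 (insert('j')): buffer="xbjrjjrjlbjfrjx" (len 15), cursors c1@5 c2@8 c3@14, authorship ...11.22....33.
After op 3 (add_cursor(7)): buffer="xbjrjjrjlbjfrjx" (len 15), cursors c1@5 c4@7 c2@8 c3@14, authorship ...11.22....33.
After op 4 (insert('s')): buffer="xbjrjsjrsjslbjfrjsx" (len 19), cursors c1@6 c4@9 c2@11 c3@18, authorship ...111.2422....333.
After op 5 (insert('b')): buffer="xbjrjsbjrsbjsblbjfrjsbx" (len 23), cursors c1@7 c4@11 c2@14 c3@22, authorship ...1111.244222....3333.
After op 6 (move_right): buffer="xbjrjsbjrsbjsblbjfrjsbx" (len 23), cursors c1@8 c4@12 c2@15 c3@23, authorship ...1111.244222....3333.
After op 7 (delete): buffer="xbjrjsbrsbsbbjfrjsb" (len 19), cursors c1@7 c4@10 c2@12 c3@19, authorship ...111124422...3333
After op 8 (move_left): buffer="xbjrjsbrsbsbbjfrjsb" (len 19), cursors c1@6 c4@9 c2@11 c3@18, authorship ...111124422...3333

Answer: xbjrjsbrsbsbbjfrjsb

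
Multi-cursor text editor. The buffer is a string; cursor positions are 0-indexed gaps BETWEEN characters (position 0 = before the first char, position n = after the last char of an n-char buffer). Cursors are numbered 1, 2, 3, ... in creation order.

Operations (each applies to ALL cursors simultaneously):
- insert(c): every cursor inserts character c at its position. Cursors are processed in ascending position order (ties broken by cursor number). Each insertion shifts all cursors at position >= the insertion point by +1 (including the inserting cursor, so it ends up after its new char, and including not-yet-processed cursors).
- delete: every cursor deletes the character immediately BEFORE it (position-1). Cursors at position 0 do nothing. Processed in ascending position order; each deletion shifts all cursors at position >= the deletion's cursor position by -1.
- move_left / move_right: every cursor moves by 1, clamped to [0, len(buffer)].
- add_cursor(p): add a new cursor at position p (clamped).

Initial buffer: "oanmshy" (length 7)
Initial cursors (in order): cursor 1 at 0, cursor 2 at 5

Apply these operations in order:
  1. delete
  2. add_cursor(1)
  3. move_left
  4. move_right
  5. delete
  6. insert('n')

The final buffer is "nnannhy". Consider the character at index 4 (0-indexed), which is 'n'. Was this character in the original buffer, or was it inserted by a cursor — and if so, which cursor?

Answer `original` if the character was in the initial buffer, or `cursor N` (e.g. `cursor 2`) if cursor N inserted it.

Answer: cursor 2

Derivation:
After op 1 (delete): buffer="oanmhy" (len 6), cursors c1@0 c2@4, authorship ......
After op 2 (add_cursor(1)): buffer="oanmhy" (len 6), cursors c1@0 c3@1 c2@4, authorship ......
After op 3 (move_left): buffer="oanmhy" (len 6), cursors c1@0 c3@0 c2@3, authorship ......
After op 4 (move_right): buffer="oanmhy" (len 6), cursors c1@1 c3@1 c2@4, authorship ......
After op 5 (delete): buffer="anhy" (len 4), cursors c1@0 c3@0 c2@2, authorship ....
After op 6 (insert('n')): buffer="nnannhy" (len 7), cursors c1@2 c3@2 c2@5, authorship 13..2..
Authorship (.=original, N=cursor N): 1 3 . . 2 . .
Index 4: author = 2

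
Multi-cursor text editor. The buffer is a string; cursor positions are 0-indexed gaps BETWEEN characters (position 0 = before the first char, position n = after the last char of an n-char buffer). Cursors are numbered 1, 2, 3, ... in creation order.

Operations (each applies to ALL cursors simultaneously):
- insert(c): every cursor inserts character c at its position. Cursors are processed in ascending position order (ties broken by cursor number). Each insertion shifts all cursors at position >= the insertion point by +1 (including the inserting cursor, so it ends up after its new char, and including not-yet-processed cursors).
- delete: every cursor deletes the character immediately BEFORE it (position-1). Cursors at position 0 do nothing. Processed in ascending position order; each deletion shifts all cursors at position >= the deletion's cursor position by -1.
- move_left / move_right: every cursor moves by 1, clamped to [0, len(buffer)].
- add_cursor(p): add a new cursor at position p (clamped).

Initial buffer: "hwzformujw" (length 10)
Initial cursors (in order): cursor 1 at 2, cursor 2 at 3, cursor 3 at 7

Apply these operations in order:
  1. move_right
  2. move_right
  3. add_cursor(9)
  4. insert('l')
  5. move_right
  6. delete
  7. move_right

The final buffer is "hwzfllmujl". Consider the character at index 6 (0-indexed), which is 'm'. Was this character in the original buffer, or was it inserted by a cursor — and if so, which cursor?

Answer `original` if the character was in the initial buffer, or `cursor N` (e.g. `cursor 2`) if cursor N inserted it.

Answer: original

Derivation:
After op 1 (move_right): buffer="hwzformujw" (len 10), cursors c1@3 c2@4 c3@8, authorship ..........
After op 2 (move_right): buffer="hwzformujw" (len 10), cursors c1@4 c2@5 c3@9, authorship ..........
After op 3 (add_cursor(9)): buffer="hwzformujw" (len 10), cursors c1@4 c2@5 c3@9 c4@9, authorship ..........
After op 4 (insert('l')): buffer="hwzflolrmujllw" (len 14), cursors c1@5 c2@7 c3@13 c4@13, authorship ....1.2....34.
After op 5 (move_right): buffer="hwzflolrmujllw" (len 14), cursors c1@6 c2@8 c3@14 c4@14, authorship ....1.2....34.
After op 6 (delete): buffer="hwzfllmujl" (len 10), cursors c1@5 c2@6 c3@10 c4@10, authorship ....12...3
After op 7 (move_right): buffer="hwzfllmujl" (len 10), cursors c1@6 c2@7 c3@10 c4@10, authorship ....12...3
Authorship (.=original, N=cursor N): . . . . 1 2 . . . 3
Index 6: author = original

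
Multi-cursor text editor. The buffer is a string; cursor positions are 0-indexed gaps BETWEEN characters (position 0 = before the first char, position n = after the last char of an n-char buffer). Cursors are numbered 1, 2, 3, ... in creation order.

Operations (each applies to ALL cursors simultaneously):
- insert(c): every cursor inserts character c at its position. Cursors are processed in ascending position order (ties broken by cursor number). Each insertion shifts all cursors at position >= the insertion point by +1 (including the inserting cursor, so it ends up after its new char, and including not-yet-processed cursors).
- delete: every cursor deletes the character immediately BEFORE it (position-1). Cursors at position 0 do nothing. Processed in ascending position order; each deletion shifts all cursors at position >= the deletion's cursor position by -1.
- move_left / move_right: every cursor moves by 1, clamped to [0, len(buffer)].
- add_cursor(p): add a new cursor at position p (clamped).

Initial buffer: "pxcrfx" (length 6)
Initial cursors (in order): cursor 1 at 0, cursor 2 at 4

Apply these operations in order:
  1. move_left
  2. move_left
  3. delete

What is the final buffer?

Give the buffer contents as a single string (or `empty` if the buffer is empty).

Answer: pcrfx

Derivation:
After op 1 (move_left): buffer="pxcrfx" (len 6), cursors c1@0 c2@3, authorship ......
After op 2 (move_left): buffer="pxcrfx" (len 6), cursors c1@0 c2@2, authorship ......
After op 3 (delete): buffer="pcrfx" (len 5), cursors c1@0 c2@1, authorship .....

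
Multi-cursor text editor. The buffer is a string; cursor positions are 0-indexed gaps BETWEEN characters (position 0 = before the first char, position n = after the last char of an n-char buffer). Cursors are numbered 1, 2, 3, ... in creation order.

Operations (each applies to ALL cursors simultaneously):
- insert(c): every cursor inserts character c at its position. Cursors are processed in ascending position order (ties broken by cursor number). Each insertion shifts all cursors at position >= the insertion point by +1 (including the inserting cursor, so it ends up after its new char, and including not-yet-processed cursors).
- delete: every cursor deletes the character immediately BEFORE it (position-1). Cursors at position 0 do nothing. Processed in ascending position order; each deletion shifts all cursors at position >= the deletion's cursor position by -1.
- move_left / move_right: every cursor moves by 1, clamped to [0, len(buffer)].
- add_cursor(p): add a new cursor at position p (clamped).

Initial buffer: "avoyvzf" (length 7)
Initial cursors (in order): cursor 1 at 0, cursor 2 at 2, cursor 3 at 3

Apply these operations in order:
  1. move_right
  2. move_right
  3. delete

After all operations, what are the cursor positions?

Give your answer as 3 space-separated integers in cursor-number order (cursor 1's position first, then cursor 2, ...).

Answer: 1 2 2

Derivation:
After op 1 (move_right): buffer="avoyvzf" (len 7), cursors c1@1 c2@3 c3@4, authorship .......
After op 2 (move_right): buffer="avoyvzf" (len 7), cursors c1@2 c2@4 c3@5, authorship .......
After op 3 (delete): buffer="aozf" (len 4), cursors c1@1 c2@2 c3@2, authorship ....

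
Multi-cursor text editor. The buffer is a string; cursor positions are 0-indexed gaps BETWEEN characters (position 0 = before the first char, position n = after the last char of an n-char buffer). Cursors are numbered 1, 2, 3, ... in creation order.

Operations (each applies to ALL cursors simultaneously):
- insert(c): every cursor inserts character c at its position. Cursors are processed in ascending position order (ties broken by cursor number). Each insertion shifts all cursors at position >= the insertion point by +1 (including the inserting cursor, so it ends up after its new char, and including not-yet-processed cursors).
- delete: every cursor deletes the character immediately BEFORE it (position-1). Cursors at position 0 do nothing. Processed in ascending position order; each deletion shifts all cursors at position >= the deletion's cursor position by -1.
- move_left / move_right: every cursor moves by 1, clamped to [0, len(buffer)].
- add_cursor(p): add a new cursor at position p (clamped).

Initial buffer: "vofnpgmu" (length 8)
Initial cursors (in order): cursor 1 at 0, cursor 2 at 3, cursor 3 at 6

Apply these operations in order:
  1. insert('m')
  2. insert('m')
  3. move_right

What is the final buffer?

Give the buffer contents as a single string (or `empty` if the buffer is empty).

Answer: mmvofmmnpgmmmu

Derivation:
After op 1 (insert('m')): buffer="mvofmnpgmmu" (len 11), cursors c1@1 c2@5 c3@9, authorship 1...2...3..
After op 2 (insert('m')): buffer="mmvofmmnpgmmmu" (len 14), cursors c1@2 c2@7 c3@12, authorship 11...22...33..
After op 3 (move_right): buffer="mmvofmmnpgmmmu" (len 14), cursors c1@3 c2@8 c3@13, authorship 11...22...33..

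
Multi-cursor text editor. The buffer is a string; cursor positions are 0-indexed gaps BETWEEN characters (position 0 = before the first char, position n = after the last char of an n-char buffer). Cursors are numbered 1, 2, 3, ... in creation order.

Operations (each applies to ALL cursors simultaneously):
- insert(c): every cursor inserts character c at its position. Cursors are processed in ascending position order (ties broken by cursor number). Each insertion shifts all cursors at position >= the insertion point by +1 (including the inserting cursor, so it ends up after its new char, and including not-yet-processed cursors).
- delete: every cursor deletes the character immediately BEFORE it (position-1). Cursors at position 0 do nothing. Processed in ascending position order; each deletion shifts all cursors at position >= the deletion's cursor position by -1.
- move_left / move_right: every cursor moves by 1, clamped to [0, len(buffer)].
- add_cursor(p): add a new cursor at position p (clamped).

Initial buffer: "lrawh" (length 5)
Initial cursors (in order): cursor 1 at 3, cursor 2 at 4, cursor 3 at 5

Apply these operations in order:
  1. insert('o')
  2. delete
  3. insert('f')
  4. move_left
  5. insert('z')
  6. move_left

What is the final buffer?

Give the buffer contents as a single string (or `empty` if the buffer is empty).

Answer: lrazfwzfhzf

Derivation:
After op 1 (insert('o')): buffer="lraowoho" (len 8), cursors c1@4 c2@6 c3@8, authorship ...1.2.3
After op 2 (delete): buffer="lrawh" (len 5), cursors c1@3 c2@4 c3@5, authorship .....
After op 3 (insert('f')): buffer="lrafwfhf" (len 8), cursors c1@4 c2@6 c3@8, authorship ...1.2.3
After op 4 (move_left): buffer="lrafwfhf" (len 8), cursors c1@3 c2@5 c3@7, authorship ...1.2.3
After op 5 (insert('z')): buffer="lrazfwzfhzf" (len 11), cursors c1@4 c2@7 c3@10, authorship ...11.22.33
After op 6 (move_left): buffer="lrazfwzfhzf" (len 11), cursors c1@3 c2@6 c3@9, authorship ...11.22.33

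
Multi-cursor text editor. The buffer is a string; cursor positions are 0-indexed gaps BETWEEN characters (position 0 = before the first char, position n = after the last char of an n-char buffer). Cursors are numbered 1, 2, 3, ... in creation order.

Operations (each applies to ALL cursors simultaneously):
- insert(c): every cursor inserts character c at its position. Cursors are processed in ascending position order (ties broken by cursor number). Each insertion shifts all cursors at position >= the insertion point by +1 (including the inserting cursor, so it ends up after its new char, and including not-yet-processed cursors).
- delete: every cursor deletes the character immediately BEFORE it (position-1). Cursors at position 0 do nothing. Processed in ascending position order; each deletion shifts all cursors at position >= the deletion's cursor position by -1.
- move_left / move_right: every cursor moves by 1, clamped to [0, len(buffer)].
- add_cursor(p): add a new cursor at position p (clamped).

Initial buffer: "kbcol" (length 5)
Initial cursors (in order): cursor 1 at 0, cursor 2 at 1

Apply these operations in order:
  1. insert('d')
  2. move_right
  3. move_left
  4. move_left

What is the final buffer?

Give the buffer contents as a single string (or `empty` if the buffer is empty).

Answer: dkdbcol

Derivation:
After op 1 (insert('d')): buffer="dkdbcol" (len 7), cursors c1@1 c2@3, authorship 1.2....
After op 2 (move_right): buffer="dkdbcol" (len 7), cursors c1@2 c2@4, authorship 1.2....
After op 3 (move_left): buffer="dkdbcol" (len 7), cursors c1@1 c2@3, authorship 1.2....
After op 4 (move_left): buffer="dkdbcol" (len 7), cursors c1@0 c2@2, authorship 1.2....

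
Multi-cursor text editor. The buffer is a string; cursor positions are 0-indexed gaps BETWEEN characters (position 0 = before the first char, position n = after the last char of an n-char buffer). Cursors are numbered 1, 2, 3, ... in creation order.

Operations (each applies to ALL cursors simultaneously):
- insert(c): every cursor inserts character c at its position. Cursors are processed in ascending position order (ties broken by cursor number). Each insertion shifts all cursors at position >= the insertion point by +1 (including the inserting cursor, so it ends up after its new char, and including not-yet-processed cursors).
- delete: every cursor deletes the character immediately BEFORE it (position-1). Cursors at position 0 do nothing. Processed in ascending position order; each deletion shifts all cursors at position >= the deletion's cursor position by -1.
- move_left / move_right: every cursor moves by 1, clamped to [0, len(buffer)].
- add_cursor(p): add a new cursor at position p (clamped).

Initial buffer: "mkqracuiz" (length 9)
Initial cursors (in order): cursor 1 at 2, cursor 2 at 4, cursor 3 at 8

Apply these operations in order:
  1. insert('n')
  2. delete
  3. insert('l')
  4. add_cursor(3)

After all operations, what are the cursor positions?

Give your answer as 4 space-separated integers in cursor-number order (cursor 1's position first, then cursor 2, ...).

After op 1 (insert('n')): buffer="mknqrnacuinz" (len 12), cursors c1@3 c2@6 c3@11, authorship ..1..2....3.
After op 2 (delete): buffer="mkqracuiz" (len 9), cursors c1@2 c2@4 c3@8, authorship .........
After op 3 (insert('l')): buffer="mklqrlacuilz" (len 12), cursors c1@3 c2@6 c3@11, authorship ..1..2....3.
After op 4 (add_cursor(3)): buffer="mklqrlacuilz" (len 12), cursors c1@3 c4@3 c2@6 c3@11, authorship ..1..2....3.

Answer: 3 6 11 3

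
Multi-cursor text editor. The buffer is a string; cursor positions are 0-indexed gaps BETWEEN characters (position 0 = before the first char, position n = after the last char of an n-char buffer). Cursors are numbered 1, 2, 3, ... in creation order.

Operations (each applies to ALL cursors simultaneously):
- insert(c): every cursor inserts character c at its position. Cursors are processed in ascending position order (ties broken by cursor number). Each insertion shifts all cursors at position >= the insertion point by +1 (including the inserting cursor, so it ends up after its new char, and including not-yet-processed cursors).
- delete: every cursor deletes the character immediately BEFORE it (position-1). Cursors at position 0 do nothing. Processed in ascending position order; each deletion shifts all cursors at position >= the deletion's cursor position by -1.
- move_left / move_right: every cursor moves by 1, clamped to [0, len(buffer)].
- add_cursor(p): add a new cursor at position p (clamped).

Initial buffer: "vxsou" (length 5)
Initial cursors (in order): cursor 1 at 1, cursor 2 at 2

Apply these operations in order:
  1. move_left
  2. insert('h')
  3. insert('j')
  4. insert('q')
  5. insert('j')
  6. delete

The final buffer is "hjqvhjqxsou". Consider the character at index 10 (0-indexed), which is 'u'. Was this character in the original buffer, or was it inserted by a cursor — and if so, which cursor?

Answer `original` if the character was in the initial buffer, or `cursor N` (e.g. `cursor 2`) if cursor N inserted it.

After op 1 (move_left): buffer="vxsou" (len 5), cursors c1@0 c2@1, authorship .....
After op 2 (insert('h')): buffer="hvhxsou" (len 7), cursors c1@1 c2@3, authorship 1.2....
After op 3 (insert('j')): buffer="hjvhjxsou" (len 9), cursors c1@2 c2@5, authorship 11.22....
After op 4 (insert('q')): buffer="hjqvhjqxsou" (len 11), cursors c1@3 c2@7, authorship 111.222....
After op 5 (insert('j')): buffer="hjqjvhjqjxsou" (len 13), cursors c1@4 c2@9, authorship 1111.2222....
After op 6 (delete): buffer="hjqvhjqxsou" (len 11), cursors c1@3 c2@7, authorship 111.222....
Authorship (.=original, N=cursor N): 1 1 1 . 2 2 2 . . . .
Index 10: author = original

Answer: original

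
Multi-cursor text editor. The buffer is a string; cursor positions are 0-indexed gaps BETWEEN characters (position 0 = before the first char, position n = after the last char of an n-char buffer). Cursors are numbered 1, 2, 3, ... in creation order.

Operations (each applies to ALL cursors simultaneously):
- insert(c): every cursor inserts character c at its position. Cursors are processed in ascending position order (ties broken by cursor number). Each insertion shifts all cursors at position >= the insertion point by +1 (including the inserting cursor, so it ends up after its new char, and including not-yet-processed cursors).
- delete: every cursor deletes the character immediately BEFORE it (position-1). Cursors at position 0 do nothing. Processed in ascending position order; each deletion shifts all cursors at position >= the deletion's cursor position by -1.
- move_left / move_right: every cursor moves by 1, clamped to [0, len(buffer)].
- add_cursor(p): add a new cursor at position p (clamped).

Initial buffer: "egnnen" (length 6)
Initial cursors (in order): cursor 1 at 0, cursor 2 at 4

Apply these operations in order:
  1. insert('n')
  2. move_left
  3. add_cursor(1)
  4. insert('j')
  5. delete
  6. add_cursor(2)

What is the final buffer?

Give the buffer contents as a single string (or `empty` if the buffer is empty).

Answer: negnnnen

Derivation:
After op 1 (insert('n')): buffer="negnnnen" (len 8), cursors c1@1 c2@6, authorship 1....2..
After op 2 (move_left): buffer="negnnnen" (len 8), cursors c1@0 c2@5, authorship 1....2..
After op 3 (add_cursor(1)): buffer="negnnnen" (len 8), cursors c1@0 c3@1 c2@5, authorship 1....2..
After op 4 (insert('j')): buffer="jnjegnnjnen" (len 11), cursors c1@1 c3@3 c2@8, authorship 113....22..
After op 5 (delete): buffer="negnnnen" (len 8), cursors c1@0 c3@1 c2@5, authorship 1....2..
After op 6 (add_cursor(2)): buffer="negnnnen" (len 8), cursors c1@0 c3@1 c4@2 c2@5, authorship 1....2..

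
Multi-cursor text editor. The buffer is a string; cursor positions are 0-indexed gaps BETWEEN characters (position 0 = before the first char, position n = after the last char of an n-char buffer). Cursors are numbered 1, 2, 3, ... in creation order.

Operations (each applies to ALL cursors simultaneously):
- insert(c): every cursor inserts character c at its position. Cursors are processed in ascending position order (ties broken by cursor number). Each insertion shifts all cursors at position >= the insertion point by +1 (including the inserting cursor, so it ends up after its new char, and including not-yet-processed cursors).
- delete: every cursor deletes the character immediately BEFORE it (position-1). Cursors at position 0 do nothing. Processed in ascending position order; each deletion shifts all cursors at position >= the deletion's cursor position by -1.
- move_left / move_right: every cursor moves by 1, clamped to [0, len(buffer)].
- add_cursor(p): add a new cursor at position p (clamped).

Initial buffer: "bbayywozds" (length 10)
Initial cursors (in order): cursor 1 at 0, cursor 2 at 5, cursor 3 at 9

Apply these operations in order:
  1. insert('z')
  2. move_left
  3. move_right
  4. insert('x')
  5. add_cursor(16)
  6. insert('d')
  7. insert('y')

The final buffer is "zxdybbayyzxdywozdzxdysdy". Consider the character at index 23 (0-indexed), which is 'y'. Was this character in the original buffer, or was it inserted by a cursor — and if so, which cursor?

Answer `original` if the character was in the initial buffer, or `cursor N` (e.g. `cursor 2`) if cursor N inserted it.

After op 1 (insert('z')): buffer="zbbayyzwozdzs" (len 13), cursors c1@1 c2@7 c3@12, authorship 1.....2....3.
After op 2 (move_left): buffer="zbbayyzwozdzs" (len 13), cursors c1@0 c2@6 c3@11, authorship 1.....2....3.
After op 3 (move_right): buffer="zbbayyzwozdzs" (len 13), cursors c1@1 c2@7 c3@12, authorship 1.....2....3.
After op 4 (insert('x')): buffer="zxbbayyzxwozdzxs" (len 16), cursors c1@2 c2@9 c3@15, authorship 11.....22....33.
After op 5 (add_cursor(16)): buffer="zxbbayyzxwozdzxs" (len 16), cursors c1@2 c2@9 c3@15 c4@16, authorship 11.....22....33.
After op 6 (insert('d')): buffer="zxdbbayyzxdwozdzxdsd" (len 20), cursors c1@3 c2@11 c3@18 c4@20, authorship 111.....222....333.4
After op 7 (insert('y')): buffer="zxdybbayyzxdywozdzxdysdy" (len 24), cursors c1@4 c2@13 c3@21 c4@24, authorship 1111.....2222....3333.44
Authorship (.=original, N=cursor N): 1 1 1 1 . . . . . 2 2 2 2 . . . . 3 3 3 3 . 4 4
Index 23: author = 4

Answer: cursor 4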